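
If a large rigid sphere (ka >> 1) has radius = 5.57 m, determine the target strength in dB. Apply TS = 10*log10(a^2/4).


TS = 10*log10(5.57^2 / 4) = 10*log10(7.756225) = 8.9

8.9 dB


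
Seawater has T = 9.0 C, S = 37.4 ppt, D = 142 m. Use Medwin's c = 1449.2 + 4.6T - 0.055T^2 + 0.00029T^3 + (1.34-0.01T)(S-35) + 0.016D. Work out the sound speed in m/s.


c = 1449.2 + 4.6*9.0 - 0.055*9.0^2 + 0.00029*9.0^3 + (1.34 - 0.01*9.0)*(37.4 - 35) + 0.016*142 = 1491.63

1491.63 m/s


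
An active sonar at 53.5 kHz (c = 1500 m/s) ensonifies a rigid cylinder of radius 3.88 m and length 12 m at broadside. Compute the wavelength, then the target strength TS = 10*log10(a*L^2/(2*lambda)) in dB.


Step 1: lambda = c/f = 1500/53500 = 0.02804 m
Step 2: TS = 10*log10(a*L^2/(2*lambda)) = 10*log10(3.88*12^2/(2*0.02804)) = 39.98

39.98 dB


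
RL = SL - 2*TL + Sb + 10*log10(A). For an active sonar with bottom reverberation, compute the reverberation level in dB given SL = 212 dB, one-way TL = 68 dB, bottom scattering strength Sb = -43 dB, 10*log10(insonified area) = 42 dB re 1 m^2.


RL = SL - 2*TL + Sb + 10*log10(A) = 212 - 2*68 + (-43) + 42 = 75

75 dB


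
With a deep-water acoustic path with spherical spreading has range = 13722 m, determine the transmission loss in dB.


TL = 20*log10(13722) = 82.75

82.75 dB


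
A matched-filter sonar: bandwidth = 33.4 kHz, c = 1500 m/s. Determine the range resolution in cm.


2.25 cm


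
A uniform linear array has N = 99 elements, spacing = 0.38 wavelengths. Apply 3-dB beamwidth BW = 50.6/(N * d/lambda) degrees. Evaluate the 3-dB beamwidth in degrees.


1.35 deg


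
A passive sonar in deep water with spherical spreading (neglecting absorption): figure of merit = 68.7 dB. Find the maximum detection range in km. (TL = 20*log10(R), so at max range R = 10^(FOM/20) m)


2.72 km


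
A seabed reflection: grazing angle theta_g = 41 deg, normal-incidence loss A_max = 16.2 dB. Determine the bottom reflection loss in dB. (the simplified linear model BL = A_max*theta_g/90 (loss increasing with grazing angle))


7.38 dB


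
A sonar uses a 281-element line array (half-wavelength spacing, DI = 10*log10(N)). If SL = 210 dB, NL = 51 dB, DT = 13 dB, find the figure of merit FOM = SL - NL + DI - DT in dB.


170.49 dB


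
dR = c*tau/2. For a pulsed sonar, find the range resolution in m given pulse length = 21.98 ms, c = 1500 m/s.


dR = c*tau/2 = 1500 * 21.98e-3 / 2 = 16.485

16.485 m


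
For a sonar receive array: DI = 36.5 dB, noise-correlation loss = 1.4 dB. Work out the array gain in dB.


AG = DI - L_corr = 36.5 - 1.4 = 35.1

35.1 dB


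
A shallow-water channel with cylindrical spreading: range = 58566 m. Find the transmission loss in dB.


47.68 dB


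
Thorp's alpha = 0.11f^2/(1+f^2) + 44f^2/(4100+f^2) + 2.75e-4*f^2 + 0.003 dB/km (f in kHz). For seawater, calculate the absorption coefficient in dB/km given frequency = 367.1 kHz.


79.874 dB/km


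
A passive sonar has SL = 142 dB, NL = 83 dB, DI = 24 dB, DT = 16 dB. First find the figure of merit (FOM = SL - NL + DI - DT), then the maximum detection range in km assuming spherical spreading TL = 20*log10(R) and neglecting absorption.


Step 1: FOM = SL - NL + DI - DT = 142 - 83 + 24 - 16 = 67 dB
Step 2: at max range FOM = TL = 20*log10(R), so R = 10^(67/20) = 2238.72 m = 2.24 km

2.24 km


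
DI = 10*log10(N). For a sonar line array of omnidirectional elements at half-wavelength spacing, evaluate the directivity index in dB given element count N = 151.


21.79 dB


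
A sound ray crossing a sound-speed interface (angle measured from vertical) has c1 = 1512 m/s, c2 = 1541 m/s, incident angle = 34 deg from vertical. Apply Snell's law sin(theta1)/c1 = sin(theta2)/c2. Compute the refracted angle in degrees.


sin(theta2) = (c2/c1)*sin(theta1) = (1541/1512)*sin(34 deg) = 0.56992
theta2 = arcsin(0.56992) = 34.74

34.74 deg


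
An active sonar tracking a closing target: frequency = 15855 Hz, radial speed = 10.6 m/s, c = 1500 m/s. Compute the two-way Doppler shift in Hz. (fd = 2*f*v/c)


fd = 2*f*v/c = 2 * 15855 * 10.6 / 1500 = 224.08

224.08 Hz


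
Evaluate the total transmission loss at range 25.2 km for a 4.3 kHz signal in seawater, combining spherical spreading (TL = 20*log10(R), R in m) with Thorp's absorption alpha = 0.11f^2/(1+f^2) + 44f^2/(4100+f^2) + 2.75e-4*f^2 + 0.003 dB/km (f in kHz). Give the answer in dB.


Step 1 (Thorp): alpha = 0.11*18.49/(1+18.49) + 44*18.49/(4100+18.49) + 2.75e-4*18.49 + 0.003 = 0.31 dB/km
Step 2: TL_spread = 20*log10(25200) = 88.03 dB
Step 3: TL_abs = alpha*R = 0.31 * 25.2 = 7.81 dB
Step 4: TL_total = 88.03 + 7.81 = 95.84

95.84 dB


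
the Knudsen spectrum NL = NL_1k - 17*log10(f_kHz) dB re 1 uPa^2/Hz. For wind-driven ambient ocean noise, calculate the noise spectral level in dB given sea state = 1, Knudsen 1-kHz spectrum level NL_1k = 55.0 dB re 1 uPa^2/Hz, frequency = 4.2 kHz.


44.4 dB


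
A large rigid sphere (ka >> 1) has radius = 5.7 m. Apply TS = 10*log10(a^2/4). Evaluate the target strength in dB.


TS = 10*log10(5.7^2 / 4) = 10*log10(8.1225) = 9.1

9.1 dB


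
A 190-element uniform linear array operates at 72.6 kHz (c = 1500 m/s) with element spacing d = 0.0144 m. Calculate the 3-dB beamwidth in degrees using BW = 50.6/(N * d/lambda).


Step 1: lambda = 1500/72600 = 0.02066 m
Step 2: d/lambda = 0.0144/0.02066 = 0.697
Step 3: BW = 50.6/(N * d/lambda) = 50.6/(190 * 0.697) = 0.38

0.38 deg


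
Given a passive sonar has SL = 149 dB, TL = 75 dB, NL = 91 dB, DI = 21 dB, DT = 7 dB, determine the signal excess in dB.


SE = SL - TL - NL + DI - DT = 149 - 75 - 91 + 21 - 7 = -3

-3 dB


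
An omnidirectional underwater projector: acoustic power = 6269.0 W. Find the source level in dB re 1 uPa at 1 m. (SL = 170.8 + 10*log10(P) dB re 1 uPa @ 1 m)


208.77 dB


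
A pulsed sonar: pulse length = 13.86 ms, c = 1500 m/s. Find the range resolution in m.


dR = c*tau/2 = 1500 * 13.86e-3 / 2 = 10.395

10.395 m


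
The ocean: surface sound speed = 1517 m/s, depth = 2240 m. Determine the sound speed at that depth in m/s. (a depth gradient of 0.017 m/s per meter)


c = 1517 + 0.017 * 2240 = 1555.08

1555.08 m/s


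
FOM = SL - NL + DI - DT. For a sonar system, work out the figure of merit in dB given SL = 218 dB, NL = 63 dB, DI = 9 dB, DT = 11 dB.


FOM = SL - NL + DI - DT = 218 - 63 + 9 - 11 = 153

153 dB


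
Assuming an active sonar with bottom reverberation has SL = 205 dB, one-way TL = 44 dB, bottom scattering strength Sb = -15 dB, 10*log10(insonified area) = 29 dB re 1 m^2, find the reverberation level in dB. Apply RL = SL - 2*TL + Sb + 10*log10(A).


131 dB


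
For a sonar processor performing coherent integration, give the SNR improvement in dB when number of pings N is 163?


Gain = 10*log10(163) = 22.12

22.12 dB


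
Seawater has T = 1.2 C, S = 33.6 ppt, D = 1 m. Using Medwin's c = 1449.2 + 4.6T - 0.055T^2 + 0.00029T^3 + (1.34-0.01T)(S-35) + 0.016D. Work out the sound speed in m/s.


1452.8 m/s


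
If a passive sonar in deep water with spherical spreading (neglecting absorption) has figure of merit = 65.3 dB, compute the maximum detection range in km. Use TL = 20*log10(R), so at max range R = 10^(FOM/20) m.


At max range FOM = TL, so 20*log10(R) = 65.3
R = 10^(65.3/20) = 1840.77 m = 1.84 km

1.84 km


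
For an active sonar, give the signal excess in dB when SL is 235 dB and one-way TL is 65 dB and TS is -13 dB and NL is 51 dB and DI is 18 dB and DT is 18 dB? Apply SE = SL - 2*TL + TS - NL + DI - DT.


41 dB


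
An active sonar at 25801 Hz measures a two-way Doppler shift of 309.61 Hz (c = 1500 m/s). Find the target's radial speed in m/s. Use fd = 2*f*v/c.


From fd = 2*f*v/c, v = c*fd/(2*f) = 1500 * 309.61 / (2*25801) = 9.0

9.0 m/s


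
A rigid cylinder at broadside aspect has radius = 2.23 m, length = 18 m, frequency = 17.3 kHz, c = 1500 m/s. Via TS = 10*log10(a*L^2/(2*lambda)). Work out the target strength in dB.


36.2 dB


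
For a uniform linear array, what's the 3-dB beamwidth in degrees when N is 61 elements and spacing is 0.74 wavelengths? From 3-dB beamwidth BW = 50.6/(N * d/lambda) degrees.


1.12 deg


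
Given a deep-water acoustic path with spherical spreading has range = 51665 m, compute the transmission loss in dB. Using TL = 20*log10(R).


TL = 20*log10(51665) = 94.26

94.26 dB


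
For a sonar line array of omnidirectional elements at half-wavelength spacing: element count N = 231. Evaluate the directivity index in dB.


DI = 10*log10(231) = 23.64

23.64 dB


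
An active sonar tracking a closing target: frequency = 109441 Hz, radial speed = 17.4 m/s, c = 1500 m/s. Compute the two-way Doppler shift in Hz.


2539.03 Hz


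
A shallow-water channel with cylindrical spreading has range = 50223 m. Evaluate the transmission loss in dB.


47.01 dB


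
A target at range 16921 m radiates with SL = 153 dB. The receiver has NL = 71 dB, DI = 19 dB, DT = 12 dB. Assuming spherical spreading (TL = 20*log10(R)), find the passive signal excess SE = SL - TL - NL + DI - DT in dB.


Step 1: TL = 20*log10(16921) = 84.57 dB
Step 2: SE = 153 - 84.57 - 71 + 19 - 12 = 4.43

4.43 dB


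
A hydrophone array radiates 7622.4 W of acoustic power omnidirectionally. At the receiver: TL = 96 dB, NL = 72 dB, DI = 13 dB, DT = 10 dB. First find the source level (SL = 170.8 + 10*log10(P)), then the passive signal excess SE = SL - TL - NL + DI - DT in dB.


Step 1: SL = 170.8 + 10*log10(7622.4) = 209.62 dB
Step 2: SE = SL - TL - NL + DI - DT = 209.62 - 96 - 72 + 13 - 10 = 44.62

44.62 dB


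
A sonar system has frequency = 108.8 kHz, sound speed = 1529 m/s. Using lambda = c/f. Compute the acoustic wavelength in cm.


1.41 cm


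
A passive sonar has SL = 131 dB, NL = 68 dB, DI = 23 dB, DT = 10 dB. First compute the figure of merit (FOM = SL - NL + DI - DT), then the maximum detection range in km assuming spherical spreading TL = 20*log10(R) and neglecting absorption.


Step 1: FOM = SL - NL + DI - DT = 131 - 68 + 23 - 10 = 76 dB
Step 2: at max range FOM = TL = 20*log10(R), so R = 10^(76/20) = 6309.57 m = 6.31 km

6.31 km


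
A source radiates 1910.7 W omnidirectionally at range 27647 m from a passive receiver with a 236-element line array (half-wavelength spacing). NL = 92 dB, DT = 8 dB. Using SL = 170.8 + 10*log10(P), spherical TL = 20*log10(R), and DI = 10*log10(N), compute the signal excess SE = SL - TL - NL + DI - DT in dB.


Step 1: SL = 170.8 + 10*log10(1910.7) = 203.61 dB
Step 2: TL = 20*log10(27647) = 88.83 dB
Step 3: DI = 10*log10(236) = 23.73 dB
Step 4: SE = SL - TL - NL + DI - DT = 203.61 - 88.83 - 92 + 23.73 - 8 = 38.51

38.51 dB


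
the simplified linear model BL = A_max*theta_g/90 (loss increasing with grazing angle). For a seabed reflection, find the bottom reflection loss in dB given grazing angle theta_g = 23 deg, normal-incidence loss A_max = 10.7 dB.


BL = A_max * theta_g / 90 = 10.7 * 23 / 90 = 2.73

2.73 dB


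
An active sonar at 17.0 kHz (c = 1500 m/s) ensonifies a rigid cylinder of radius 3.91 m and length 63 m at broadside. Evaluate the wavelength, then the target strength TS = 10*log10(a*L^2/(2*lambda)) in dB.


Step 1: lambda = c/f = 1500/17000 = 0.08824 m
Step 2: TS = 10*log10(a*L^2/(2*lambda)) = 10*log10(3.91*63^2/(2*0.08824)) = 49.44

49.44 dB


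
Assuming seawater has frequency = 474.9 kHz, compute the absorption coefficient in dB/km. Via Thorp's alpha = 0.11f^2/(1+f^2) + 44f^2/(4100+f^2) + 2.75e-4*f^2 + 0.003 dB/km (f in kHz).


f^2 = 225530.01
alpha = 0.11*225530.01/(1+225530.01) + 44*225530.01/(4100+225530.01) + 2.75e-4*225530.01 + 0.003 = 105.348

105.348 dB/km


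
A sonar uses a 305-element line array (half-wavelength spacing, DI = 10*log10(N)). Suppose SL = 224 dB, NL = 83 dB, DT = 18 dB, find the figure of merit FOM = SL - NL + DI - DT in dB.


147.84 dB


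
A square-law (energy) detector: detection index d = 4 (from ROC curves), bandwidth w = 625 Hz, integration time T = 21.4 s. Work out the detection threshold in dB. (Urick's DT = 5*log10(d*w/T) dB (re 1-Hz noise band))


10.34 dB


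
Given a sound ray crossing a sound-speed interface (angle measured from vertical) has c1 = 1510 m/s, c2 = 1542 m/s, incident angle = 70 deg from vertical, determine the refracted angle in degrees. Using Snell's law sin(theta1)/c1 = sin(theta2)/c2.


sin(theta2) = (c2/c1)*sin(theta1) = (1542/1510)*sin(70 deg) = 0.95961
theta2 = arcsin(0.95961) = 73.66

73.66 deg


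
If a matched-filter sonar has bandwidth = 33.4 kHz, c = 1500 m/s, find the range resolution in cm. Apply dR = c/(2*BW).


dR = c/(2*BW) = 1500 / (2 * 33.4e3) = 0.0225 m = 2.25 cm

2.25 cm


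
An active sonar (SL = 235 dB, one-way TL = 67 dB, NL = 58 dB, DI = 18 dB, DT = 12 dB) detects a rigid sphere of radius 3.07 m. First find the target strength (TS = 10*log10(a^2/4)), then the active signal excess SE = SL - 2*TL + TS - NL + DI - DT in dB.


Step 1: TS = 10*log10(3.07^2/4) = 3.72 dB
Step 2: SE = SL - 2*TL + TS - NL + DI - DT = 235 - 2*67 + (3.72) - 58 + 18 - 12 = 52.72

52.72 dB


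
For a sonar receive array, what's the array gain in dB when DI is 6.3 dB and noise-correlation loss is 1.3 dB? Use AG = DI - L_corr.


AG = DI - L_corr = 6.3 - 1.3 = 5.0

5.0 dB


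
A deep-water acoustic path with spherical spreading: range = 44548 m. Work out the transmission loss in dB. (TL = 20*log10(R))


92.98 dB


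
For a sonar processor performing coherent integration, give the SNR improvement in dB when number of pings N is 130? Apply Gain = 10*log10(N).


Gain = 10*log10(130) = 21.14

21.14 dB


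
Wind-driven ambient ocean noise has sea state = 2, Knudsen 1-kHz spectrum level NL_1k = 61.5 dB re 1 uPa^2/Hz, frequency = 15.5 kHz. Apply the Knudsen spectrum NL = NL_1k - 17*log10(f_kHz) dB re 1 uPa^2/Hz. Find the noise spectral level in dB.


41.26 dB


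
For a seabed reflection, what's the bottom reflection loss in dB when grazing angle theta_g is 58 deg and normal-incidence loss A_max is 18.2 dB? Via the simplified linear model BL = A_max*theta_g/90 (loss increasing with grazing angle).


11.73 dB


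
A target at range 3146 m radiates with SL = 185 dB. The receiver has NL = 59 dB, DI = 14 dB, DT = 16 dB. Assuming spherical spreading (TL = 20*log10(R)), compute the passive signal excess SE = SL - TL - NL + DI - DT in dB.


Step 1: TL = 20*log10(3146) = 69.96 dB
Step 2: SE = 185 - 69.96 - 59 + 14 - 16 = 54.04

54.04 dB


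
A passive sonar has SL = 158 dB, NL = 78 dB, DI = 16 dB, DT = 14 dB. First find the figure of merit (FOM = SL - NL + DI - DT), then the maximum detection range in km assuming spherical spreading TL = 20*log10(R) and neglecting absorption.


Step 1: FOM = SL - NL + DI - DT = 158 - 78 + 16 - 14 = 82 dB
Step 2: at max range FOM = TL = 20*log10(R), so R = 10^(82/20) = 12589.25 m = 12.59 km

12.59 km


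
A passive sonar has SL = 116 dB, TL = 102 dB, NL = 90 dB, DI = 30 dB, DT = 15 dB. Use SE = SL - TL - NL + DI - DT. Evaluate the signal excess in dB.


SE = SL - TL - NL + DI - DT = 116 - 102 - 90 + 30 - 15 = -61

-61 dB


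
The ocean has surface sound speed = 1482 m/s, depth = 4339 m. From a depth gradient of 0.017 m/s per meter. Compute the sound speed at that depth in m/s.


c = 1482 + 0.017 * 4339 = 1555.763

1555.763 m/s


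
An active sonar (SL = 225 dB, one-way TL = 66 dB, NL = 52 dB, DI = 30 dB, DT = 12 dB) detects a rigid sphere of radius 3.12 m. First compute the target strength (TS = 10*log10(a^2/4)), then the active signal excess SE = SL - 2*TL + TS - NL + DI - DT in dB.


Step 1: TS = 10*log10(3.12^2/4) = 3.86 dB
Step 2: SE = SL - 2*TL + TS - NL + DI - DT = 225 - 2*66 + (3.86) - 52 + 30 - 12 = 62.86

62.86 dB


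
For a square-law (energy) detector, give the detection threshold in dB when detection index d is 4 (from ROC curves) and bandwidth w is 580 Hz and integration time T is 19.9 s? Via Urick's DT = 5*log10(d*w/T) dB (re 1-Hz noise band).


10.33 dB


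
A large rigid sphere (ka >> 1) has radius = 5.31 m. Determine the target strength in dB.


TS = 10*log10(5.31^2 / 4) = 10*log10(7.049025) = 8.48

8.48 dB


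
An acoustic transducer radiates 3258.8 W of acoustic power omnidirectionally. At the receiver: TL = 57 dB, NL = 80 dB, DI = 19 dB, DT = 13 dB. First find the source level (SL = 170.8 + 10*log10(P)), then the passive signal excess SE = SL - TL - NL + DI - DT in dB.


Step 1: SL = 170.8 + 10*log10(3258.8) = 205.93 dB
Step 2: SE = SL - TL - NL + DI - DT = 205.93 - 57 - 80 + 19 - 13 = 74.93

74.93 dB


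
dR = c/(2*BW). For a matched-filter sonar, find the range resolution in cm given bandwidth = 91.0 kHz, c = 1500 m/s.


dR = c/(2*BW) = 1500 / (2 * 91.0e3) = 0.0082 m = 0.82 cm

0.82 cm


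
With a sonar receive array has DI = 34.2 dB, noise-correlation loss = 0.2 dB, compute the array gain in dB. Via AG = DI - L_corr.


AG = DI - L_corr = 34.2 - 0.2 = 34.0

34.0 dB


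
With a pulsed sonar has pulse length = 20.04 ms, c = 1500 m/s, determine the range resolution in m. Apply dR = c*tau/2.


dR = c*tau/2 = 1500 * 20.04e-3 / 2 = 15.03

15.03 m


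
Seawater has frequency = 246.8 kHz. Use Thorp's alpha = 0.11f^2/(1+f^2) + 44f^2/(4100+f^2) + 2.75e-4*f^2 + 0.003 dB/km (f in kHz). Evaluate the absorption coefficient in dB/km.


f^2 = 60910.24
alpha = 0.11*60910.24/(1+60910.24) + 44*60910.24/(4100+60910.24) + 2.75e-4*60910.24 + 0.003 = 58.088

58.088 dB/km


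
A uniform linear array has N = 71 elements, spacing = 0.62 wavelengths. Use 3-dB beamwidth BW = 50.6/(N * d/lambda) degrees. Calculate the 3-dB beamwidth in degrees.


1.15 deg


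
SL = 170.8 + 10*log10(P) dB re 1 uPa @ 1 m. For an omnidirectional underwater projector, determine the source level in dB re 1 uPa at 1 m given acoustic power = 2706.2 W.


SL = 170.8 + 10*log10(2706.2) = 170.8 + 34.32 = 205.12

205.12 dB


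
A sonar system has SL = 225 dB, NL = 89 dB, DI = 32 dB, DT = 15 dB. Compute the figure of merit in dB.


153 dB


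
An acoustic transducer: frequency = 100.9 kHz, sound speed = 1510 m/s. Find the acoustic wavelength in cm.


lambda = c/f = 1510 / 100900 = 0.015 m = 1.5 cm

1.5 cm


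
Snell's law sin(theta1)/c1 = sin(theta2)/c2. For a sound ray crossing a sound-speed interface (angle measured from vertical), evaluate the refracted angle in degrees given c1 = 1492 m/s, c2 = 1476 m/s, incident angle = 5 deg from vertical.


4.95 deg


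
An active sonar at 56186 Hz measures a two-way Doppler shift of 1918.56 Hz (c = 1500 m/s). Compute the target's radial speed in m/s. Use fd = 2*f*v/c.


From fd = 2*f*v/c, v = c*fd/(2*f) = 1500 * 1918.56 / (2*56186) = 25.61

25.61 m/s


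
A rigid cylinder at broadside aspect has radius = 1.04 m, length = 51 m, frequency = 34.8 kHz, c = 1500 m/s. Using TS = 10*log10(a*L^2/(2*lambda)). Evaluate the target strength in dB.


lambda = 1500/34800 = 0.0431 m
TS = 10*log10(1.04*51^2/(2*0.0431)) = 44.97

44.97 dB


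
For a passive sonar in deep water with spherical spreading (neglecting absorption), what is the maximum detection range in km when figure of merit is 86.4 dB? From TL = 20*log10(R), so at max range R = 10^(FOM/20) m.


At max range FOM = TL, so 20*log10(R) = 86.4
R = 10^(86.4/20) = 20892.96 m = 20.89 km

20.89 km


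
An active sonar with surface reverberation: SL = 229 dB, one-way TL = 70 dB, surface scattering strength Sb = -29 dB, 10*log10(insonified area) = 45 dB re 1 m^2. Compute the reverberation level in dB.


105 dB


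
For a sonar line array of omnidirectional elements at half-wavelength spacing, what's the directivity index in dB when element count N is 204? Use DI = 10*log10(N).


23.1 dB


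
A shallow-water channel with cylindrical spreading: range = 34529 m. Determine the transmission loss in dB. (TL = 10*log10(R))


TL = 10*log10(34529) = 45.38

45.38 dB


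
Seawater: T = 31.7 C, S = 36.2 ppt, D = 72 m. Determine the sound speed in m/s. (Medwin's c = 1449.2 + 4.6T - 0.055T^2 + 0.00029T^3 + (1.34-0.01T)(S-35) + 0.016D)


1551.37 m/s


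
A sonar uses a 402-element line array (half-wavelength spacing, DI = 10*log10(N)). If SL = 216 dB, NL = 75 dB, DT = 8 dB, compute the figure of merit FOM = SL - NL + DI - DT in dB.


159.04 dB


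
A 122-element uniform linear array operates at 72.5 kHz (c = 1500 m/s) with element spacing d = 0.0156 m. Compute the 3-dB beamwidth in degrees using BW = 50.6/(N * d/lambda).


Step 1: lambda = 1500/72500 = 0.02069 m
Step 2: d/lambda = 0.0156/0.02069 = 0.754
Step 3: BW = 50.6/(N * d/lambda) = 50.6/(122 * 0.754) = 0.55

0.55 deg


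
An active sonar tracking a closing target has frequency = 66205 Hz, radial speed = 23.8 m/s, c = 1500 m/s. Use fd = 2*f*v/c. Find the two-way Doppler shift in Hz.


fd = 2*f*v/c = 2 * 66205 * 23.8 / 1500 = 2100.91

2100.91 Hz


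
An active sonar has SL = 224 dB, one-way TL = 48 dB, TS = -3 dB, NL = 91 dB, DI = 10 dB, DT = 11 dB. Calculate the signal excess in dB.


33 dB


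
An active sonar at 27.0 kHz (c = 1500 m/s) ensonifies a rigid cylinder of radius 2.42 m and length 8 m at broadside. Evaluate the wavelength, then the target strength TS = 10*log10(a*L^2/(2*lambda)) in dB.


Step 1: lambda = c/f = 1500/27000 = 0.05556 m
Step 2: TS = 10*log10(a*L^2/(2*lambda)) = 10*log10(2.42*8^2/(2*0.05556)) = 31.44

31.44 dB


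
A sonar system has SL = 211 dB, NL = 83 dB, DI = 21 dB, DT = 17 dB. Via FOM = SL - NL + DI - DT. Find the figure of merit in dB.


132 dB


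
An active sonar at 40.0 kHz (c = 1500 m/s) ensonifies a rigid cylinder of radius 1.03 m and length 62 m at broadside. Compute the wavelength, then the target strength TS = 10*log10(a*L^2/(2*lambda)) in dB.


Step 1: lambda = c/f = 1500/40000 = 0.0375 m
Step 2: TS = 10*log10(a*L^2/(2*lambda)) = 10*log10(1.03*62^2/(2*0.0375)) = 47.23

47.23 dB


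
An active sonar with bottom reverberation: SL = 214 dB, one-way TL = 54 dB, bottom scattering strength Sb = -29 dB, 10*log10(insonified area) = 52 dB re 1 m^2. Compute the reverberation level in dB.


RL = SL - 2*TL + Sb + 10*log10(A) = 214 - 2*54 + (-29) + 52 = 129

129 dB


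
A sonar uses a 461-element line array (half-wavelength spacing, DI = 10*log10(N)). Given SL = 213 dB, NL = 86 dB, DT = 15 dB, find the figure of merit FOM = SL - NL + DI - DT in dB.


138.64 dB


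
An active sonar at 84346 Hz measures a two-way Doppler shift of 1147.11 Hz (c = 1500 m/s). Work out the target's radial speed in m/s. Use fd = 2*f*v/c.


From fd = 2*f*v/c, v = c*fd/(2*f) = 1500 * 1147.11 / (2*84346) = 10.2

10.2 m/s


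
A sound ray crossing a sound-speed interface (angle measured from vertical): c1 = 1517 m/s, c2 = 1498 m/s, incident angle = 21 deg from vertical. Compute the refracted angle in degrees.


sin(theta2) = (c2/c1)*sin(theta1) = (1498/1517)*sin(21 deg) = 0.35388
theta2 = arcsin(0.35388) = 20.72

20.72 deg


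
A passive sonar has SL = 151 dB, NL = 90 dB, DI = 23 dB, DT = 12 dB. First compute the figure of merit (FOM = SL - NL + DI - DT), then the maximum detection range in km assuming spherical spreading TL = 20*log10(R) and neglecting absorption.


Step 1: FOM = SL - NL + DI - DT = 151 - 90 + 23 - 12 = 72 dB
Step 2: at max range FOM = TL = 20*log10(R), so R = 10^(72/20) = 3981.07 m = 3.98 km

3.98 km


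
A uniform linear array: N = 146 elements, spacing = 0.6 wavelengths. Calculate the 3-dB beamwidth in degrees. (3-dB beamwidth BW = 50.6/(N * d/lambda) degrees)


BW = 50.6 / (146 * 0.6) = 50.6 / 87.6 = 0.58

0.58 deg


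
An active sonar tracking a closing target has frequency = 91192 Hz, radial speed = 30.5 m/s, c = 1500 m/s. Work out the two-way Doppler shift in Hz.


fd = 2*f*v/c = 2 * 91192 * 30.5 / 1500 = 3708.47

3708.47 Hz


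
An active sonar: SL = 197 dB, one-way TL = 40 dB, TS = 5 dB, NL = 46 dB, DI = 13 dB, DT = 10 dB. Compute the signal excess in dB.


79 dB


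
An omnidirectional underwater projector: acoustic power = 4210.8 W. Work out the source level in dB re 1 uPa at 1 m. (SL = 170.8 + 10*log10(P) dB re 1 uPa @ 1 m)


207.04 dB


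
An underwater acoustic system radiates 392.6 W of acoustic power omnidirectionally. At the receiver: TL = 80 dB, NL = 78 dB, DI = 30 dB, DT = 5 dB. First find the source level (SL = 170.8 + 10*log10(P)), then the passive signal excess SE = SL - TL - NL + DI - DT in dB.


Step 1: SL = 170.8 + 10*log10(392.6) = 196.74 dB
Step 2: SE = SL - TL - NL + DI - DT = 196.74 - 80 - 78 + 30 - 5 = 63.74

63.74 dB


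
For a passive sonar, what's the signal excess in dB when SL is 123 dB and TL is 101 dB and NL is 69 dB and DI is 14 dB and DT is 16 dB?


SE = SL - TL - NL + DI - DT = 123 - 101 - 69 + 14 - 16 = -49

-49 dB


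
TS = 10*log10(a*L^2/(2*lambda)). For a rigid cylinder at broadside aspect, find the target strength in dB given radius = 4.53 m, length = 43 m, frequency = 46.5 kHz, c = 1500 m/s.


lambda = 1500/46500 = 0.03226 m
TS = 10*log10(4.53*43^2/(2*0.03226)) = 51.13

51.13 dB


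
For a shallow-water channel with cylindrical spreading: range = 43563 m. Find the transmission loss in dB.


TL = 10*log10(43563) = 46.39

46.39 dB


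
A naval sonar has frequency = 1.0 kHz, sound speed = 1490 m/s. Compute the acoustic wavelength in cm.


lambda = c/f = 1490 / 1000 = 1.49 m = 149.0 cm

149.0 cm


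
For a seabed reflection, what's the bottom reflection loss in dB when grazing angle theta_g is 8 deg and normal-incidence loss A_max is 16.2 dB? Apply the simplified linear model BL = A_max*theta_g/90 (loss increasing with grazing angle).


1.44 dB


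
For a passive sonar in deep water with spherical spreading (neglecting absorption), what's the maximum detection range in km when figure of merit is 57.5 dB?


At max range FOM = TL, so 20*log10(R) = 57.5
R = 10^(57.5/20) = 749.89 m = 0.75 km

0.75 km


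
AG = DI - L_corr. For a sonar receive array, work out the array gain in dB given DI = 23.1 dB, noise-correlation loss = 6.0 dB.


17.1 dB


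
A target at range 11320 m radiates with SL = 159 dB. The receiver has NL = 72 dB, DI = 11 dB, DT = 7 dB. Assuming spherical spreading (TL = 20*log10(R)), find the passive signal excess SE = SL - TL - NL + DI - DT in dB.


Step 1: TL = 20*log10(11320) = 81.08 dB
Step 2: SE = 159 - 81.08 - 72 + 11 - 7 = 9.92

9.92 dB


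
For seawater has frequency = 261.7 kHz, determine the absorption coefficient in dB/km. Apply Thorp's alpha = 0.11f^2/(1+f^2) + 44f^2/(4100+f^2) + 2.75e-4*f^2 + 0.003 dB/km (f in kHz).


60.462 dB/km


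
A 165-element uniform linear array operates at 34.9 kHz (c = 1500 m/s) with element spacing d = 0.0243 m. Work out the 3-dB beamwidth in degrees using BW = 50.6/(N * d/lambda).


0.54 deg


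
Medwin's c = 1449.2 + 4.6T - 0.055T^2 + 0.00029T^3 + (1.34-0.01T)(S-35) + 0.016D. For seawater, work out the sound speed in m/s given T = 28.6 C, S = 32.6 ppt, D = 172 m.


c = 1449.2 + 4.6*28.6 - 0.055*28.6^2 + 0.00029*28.6^3 + (1.34 - 0.01*28.6)*(32.6 - 35) + 0.016*172 = 1542.78

1542.78 m/s


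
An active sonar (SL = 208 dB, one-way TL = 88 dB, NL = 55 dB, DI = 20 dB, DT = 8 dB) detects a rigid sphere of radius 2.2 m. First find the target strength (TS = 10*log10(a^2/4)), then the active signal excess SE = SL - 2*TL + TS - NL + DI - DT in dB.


Step 1: TS = 10*log10(2.2^2/4) = 0.83 dB
Step 2: SE = SL - 2*TL + TS - NL + DI - DT = 208 - 2*88 + (0.83) - 55 + 20 - 8 = -10.17

-10.17 dB


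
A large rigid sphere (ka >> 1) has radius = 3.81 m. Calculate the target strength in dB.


TS = 10*log10(3.81^2 / 4) = 10*log10(3.629025) = 5.6

5.6 dB


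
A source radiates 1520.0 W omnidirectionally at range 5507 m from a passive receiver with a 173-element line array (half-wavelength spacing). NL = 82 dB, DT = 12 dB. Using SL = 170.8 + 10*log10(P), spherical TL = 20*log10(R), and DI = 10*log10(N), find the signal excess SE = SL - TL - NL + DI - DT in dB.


Step 1: SL = 170.8 + 10*log10(1520.0) = 202.62 dB
Step 2: TL = 20*log10(5507) = 74.82 dB
Step 3: DI = 10*log10(173) = 22.38 dB
Step 4: SE = SL - TL - NL + DI - DT = 202.62 - 74.82 - 82 + 22.38 - 12 = 56.18

56.18 dB


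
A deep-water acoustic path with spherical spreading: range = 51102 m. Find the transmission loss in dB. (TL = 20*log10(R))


94.17 dB


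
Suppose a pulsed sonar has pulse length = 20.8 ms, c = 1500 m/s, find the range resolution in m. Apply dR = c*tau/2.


15.6 m


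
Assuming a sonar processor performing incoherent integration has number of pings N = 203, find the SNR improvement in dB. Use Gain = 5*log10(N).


Gain = 5*log10(203) = 11.54

11.54 dB


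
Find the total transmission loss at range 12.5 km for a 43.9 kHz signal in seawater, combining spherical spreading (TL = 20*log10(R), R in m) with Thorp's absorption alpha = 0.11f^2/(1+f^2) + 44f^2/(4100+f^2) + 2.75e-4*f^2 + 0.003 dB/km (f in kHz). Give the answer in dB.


Step 1 (Thorp): alpha = 0.11*1927.21/(1+1927.21) + 44*1927.21/(4100+1927.21) + 2.75e-4*1927.21 + 0.003 = 14.712 dB/km
Step 2: TL_spread = 20*log10(12500) = 81.94 dB
Step 3: TL_abs = alpha*R = 14.712 * 12.5 = 183.9 dB
Step 4: TL_total = 81.94 + 183.9 = 265.84

265.84 dB


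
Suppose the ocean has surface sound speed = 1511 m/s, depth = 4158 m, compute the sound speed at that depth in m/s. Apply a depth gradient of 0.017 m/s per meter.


1581.686 m/s


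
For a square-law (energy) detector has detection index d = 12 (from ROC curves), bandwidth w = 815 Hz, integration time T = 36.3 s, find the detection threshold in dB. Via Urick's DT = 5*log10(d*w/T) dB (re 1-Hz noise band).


DT = 5*log10(d*w/T) = 5*log10(12 * 815 / 36.3) = 5*log10(269.42) = 12.15

12.15 dB


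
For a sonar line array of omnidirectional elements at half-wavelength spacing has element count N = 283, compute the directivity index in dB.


DI = 10*log10(283) = 24.52

24.52 dB


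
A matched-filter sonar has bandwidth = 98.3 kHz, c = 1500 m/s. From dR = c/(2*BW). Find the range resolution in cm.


dR = c/(2*BW) = 1500 / (2 * 98.3e3) = 0.0076 m = 0.76 cm

0.76 cm


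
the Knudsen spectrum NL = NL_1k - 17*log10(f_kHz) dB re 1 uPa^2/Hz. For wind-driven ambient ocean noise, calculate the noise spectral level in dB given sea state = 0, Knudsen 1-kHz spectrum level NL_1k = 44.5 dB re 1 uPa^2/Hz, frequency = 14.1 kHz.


NL = NL_1k - 17*log10(f_kHz) = 44.5 - 17*log10(14.1) = 44.5 - (19.54) = 24.96

24.96 dB


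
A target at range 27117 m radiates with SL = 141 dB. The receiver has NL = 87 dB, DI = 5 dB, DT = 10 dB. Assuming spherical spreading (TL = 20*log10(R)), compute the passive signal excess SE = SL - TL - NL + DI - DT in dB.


Step 1: TL = 20*log10(27117) = 88.66 dB
Step 2: SE = 141 - 88.66 - 87 + 5 - 10 = -39.66

-39.66 dB


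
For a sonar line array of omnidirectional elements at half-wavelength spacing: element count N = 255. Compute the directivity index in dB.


DI = 10*log10(255) = 24.07

24.07 dB


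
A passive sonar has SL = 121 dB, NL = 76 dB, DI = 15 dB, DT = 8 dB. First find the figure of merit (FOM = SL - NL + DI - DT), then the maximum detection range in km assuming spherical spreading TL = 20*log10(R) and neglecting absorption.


Step 1: FOM = SL - NL + DI - DT = 121 - 76 + 15 - 8 = 52 dB
Step 2: at max range FOM = TL = 20*log10(R), so R = 10^(52/20) = 398.11 m = 0.4 km

0.4 km


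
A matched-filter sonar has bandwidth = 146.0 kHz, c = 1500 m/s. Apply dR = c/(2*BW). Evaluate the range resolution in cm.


dR = c/(2*BW) = 1500 / (2 * 146.0e3) = 0.0051 m = 0.51 cm

0.51 cm


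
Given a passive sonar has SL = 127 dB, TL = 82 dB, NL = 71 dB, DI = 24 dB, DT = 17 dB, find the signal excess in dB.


SE = SL - TL - NL + DI - DT = 127 - 82 - 71 + 24 - 17 = -19

-19 dB


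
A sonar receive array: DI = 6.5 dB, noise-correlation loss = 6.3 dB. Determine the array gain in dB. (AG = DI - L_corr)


AG = DI - L_corr = 6.5 - 6.3 = 0.2

0.2 dB


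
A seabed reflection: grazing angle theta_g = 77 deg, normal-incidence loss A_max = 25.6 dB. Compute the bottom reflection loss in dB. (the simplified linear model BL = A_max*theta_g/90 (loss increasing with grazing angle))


BL = A_max * theta_g / 90 = 25.6 * 77 / 90 = 21.9

21.9 dB


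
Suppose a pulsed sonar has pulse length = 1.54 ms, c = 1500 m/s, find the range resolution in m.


1.155 m


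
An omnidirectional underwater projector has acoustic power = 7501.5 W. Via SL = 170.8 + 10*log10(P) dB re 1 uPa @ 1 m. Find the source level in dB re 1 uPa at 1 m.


SL = 170.8 + 10*log10(7501.5) = 170.8 + 38.75 = 209.55

209.55 dB


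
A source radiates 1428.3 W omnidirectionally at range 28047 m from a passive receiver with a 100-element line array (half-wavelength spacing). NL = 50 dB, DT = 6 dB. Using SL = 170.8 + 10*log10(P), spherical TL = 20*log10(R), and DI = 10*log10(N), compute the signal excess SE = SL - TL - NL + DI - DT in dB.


77.39 dB


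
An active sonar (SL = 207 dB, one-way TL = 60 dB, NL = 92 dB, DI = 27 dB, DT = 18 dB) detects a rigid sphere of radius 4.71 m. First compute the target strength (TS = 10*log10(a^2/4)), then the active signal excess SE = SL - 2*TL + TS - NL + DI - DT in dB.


Step 1: TS = 10*log10(4.71^2/4) = 7.44 dB
Step 2: SE = SL - 2*TL + TS - NL + DI - DT = 207 - 2*60 + (7.44) - 92 + 27 - 18 = 11.44

11.44 dB


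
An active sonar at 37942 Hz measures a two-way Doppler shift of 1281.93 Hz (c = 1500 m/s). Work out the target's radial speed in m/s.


From fd = 2*f*v/c, v = c*fd/(2*f) = 1500 * 1281.93 / (2*37942) = 25.34

25.34 m/s


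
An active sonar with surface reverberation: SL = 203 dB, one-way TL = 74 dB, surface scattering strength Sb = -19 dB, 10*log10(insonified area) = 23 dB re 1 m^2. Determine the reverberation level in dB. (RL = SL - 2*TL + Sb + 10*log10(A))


RL = SL - 2*TL + Sb + 10*log10(A) = 203 - 2*74 + (-19) + 23 = 59

59 dB


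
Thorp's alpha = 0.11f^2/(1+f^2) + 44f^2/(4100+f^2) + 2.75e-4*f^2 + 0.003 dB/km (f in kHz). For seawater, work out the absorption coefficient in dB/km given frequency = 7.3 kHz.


f^2 = 53.29
alpha = 0.11*53.29/(1+53.29) + 44*53.29/(4100+53.29) + 2.75e-4*53.29 + 0.003 = 0.69

0.69 dB/km


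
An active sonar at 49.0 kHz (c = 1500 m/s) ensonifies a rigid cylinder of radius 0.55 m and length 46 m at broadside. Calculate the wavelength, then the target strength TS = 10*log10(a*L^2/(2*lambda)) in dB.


Step 1: lambda = c/f = 1500/49000 = 0.03061 m
Step 2: TS = 10*log10(a*L^2/(2*lambda)) = 10*log10(0.55*46^2/(2*0.03061)) = 42.79

42.79 dB


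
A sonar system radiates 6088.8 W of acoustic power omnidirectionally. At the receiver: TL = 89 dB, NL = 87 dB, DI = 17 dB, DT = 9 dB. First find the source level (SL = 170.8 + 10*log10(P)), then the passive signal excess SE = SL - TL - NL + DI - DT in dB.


Step 1: SL = 170.8 + 10*log10(6088.8) = 208.65 dB
Step 2: SE = SL - TL - NL + DI - DT = 208.65 - 89 - 87 + 17 - 9 = 40.65

40.65 dB


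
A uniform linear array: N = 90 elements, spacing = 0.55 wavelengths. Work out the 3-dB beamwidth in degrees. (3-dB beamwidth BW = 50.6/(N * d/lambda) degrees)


1.02 deg


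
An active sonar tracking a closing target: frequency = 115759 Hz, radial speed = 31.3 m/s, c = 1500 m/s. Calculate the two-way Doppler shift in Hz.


4831.01 Hz


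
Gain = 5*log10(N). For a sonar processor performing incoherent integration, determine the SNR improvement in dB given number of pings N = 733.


14.33 dB


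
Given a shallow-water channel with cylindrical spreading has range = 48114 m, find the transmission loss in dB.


46.82 dB


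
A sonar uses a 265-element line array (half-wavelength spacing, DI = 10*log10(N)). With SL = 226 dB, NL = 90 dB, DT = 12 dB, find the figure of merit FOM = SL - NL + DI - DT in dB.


Step 1: DI = 10*log10(265) = 24.23 dB
Step 2: FOM = SL - NL + DI - DT = 226 - 90 + 24.23 - 12 = 148.23

148.23 dB


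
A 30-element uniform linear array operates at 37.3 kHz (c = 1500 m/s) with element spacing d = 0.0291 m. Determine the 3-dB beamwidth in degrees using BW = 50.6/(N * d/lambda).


2.33 deg


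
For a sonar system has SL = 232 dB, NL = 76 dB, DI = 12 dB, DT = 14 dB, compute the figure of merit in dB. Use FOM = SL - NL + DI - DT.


154 dB


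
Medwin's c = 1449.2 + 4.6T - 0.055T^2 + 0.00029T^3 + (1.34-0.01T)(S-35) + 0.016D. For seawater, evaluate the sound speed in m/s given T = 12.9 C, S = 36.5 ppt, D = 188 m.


1504.83 m/s


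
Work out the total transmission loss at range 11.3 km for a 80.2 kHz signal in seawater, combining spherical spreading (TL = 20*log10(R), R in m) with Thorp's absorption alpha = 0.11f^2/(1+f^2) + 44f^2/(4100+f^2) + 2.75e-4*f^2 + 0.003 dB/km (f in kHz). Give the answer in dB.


Step 1 (Thorp): alpha = 0.11*6432.04/(1+6432.04) + 44*6432.04/(4100+6432.04) + 2.75e-4*6432.04 + 0.003 = 28.7531 dB/km
Step 2: TL_spread = 20*log10(11300) = 81.06 dB
Step 3: TL_abs = alpha*R = 28.7531 * 11.3 = 324.91 dB
Step 4: TL_total = 81.06 + 324.91 = 405.97

405.97 dB


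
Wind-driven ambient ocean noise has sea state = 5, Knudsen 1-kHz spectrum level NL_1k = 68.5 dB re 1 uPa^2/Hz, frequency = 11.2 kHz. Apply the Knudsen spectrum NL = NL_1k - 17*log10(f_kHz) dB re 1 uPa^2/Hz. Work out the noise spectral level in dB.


NL = NL_1k - 17*log10(f_kHz) = 68.5 - 17*log10(11.2) = 68.5 - (17.84) = 50.66

50.66 dB


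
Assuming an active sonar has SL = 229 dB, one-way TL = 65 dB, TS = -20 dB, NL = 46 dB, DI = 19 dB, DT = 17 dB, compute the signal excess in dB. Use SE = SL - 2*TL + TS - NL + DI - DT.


35 dB


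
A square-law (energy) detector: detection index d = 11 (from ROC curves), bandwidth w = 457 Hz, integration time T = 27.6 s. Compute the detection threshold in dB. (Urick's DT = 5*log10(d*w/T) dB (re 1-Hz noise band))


DT = 5*log10(d*w/T) = 5*log10(11 * 457 / 27.6) = 5*log10(182.14) = 11.3

11.3 dB


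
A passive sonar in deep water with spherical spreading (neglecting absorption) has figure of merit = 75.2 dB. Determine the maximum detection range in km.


At max range FOM = TL, so 20*log10(R) = 75.2
R = 10^(75.2/20) = 5754.4 m = 5.75 km

5.75 km


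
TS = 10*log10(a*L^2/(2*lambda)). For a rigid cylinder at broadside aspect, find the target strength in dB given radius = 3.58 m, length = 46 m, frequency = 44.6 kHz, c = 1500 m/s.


lambda = 1500/44600 = 0.03363 m
TS = 10*log10(3.58*46^2/(2*0.03363)) = 50.52

50.52 dB


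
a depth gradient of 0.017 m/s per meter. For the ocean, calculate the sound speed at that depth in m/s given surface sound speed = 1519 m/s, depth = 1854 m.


c = 1519 + 0.017 * 1854 = 1550.518

1550.518 m/s


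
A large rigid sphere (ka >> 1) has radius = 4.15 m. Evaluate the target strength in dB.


TS = 10*log10(4.15^2 / 4) = 10*log10(4.305625) = 6.34

6.34 dB


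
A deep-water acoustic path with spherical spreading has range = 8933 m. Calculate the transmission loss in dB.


TL = 20*log10(8933) = 79.02

79.02 dB


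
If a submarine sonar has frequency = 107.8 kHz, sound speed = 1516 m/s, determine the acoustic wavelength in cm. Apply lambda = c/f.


lambda = c/f = 1516 / 107800 = 0.0141 m = 1.41 cm

1.41 cm


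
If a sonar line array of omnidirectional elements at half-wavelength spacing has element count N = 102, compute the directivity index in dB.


DI = 10*log10(102) = 20.09

20.09 dB


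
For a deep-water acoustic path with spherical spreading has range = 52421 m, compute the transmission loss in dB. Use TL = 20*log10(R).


TL = 20*log10(52421) = 94.39

94.39 dB


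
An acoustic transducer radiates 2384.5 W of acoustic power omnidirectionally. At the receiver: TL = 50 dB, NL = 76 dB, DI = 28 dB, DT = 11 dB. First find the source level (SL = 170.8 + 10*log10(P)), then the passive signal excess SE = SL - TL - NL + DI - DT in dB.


Step 1: SL = 170.8 + 10*log10(2384.5) = 204.57 dB
Step 2: SE = SL - TL - NL + DI - DT = 204.57 - 50 - 76 + 28 - 11 = 95.57

95.57 dB
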